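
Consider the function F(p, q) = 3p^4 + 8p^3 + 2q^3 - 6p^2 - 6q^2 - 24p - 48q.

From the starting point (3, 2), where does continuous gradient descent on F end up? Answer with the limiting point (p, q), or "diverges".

F is separable, so gradient descent decouples: p follows -∂F/∂p, q follows -∂F/∂q.
∂F/∂p = 12(p - 1)(p + 1)(p + 2); at p=3 this is 480, so p decreases.
∂F/∂q = 6(q - 4)(q + 2); at q=2 this is -48, so q increases.
p converges to its nearest critical value 1 (a local min of the p-part); q converges to 4. The iterate converges to (1, 4).

(1, 4)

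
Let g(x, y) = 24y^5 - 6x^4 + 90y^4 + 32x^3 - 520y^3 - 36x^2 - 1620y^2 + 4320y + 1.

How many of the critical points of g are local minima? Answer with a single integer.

2

g separates as a function of x plus a function of y, so ∇g=0 decouples.
∂g/∂x = -24x(x - 3)(x - 1) = 0 at x ∈ {0, 1, 3}; ∂g/∂y = 120(y - 3)(y - 1)(y + 3)(y + 4) = 0 at y ∈ {-4, -3, 1, 3}.
The Hessian is diagonal: diag(g_xx, g_yy). Second derivatives: g_xx(0)=-72, g_xx(1)=48, g_xx(3)=-144; g_yy(-4)=-4200, g_yy(-3)=2880, g_yy(1)=-4800, g_yy(3)=10080.
Local minima occur where both diagonal entries positive: (1, -3), (1, 3). Count: 2.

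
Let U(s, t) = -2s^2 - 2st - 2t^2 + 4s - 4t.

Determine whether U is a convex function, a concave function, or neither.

U is quadratic, so its Hessian is the constant matrix H = [[-4, -2], [-2, -4]].
det(H) = 12, tr(H) = -8.
det(H) > 0 and tr(H) < 0, so H is negative definite everywhere: concave.

concave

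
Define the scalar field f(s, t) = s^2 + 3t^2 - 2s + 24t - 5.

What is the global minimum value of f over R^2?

f(s,t) separates as P(s) + Q(t) − 5, so its minimum is min P + min Q − 5.
P'(s) = 2s - 2 vanishes at s ∈ {1}; Q'(t) = 6(t + 4) vanishes at t ∈ {-4}.
Local minima of P (where P''>0): P(1)=-1. Local minima of Q: Q(-4)=-48.
So the global minimum of f is P(1) + Q(-4) − 5 = -1 − 48 − 5 = -54, attained at (1, -4).

-54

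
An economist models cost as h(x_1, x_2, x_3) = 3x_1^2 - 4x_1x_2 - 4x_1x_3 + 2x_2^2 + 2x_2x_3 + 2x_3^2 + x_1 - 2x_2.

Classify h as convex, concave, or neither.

convex

h is quadratic, so its Hessian is the constant matrix H = [[6, -4, -4], [-4, 4, 2], [-4, 2, 4]].
Leading principal minors: 6, 8, 8.
All positive ⇒ H ≻ 0 ⇒ convex.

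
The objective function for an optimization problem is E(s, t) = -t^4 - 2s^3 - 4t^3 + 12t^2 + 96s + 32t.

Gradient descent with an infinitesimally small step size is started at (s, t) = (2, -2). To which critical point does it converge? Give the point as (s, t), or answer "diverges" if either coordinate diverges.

(-4, -1)

E is separable, so gradient descent decouples: s follows -∂E/∂s, t follows -∂E/∂t.
∂E/∂s = -6(s - 4)(s + 4); at s=2 this is 72, so s decreases.
∂E/∂t = -4(t - 2)(t + 1)(t + 4); at t=-2 this is -32, so t increases.
s converges to its nearest critical value -4 (a local min of the s-part); t converges to -1. The iterate converges to (-4, -1).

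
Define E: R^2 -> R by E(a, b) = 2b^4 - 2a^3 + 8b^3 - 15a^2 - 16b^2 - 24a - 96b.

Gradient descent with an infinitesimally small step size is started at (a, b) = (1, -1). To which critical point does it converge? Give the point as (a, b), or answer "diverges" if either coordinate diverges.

E is separable, so gradient descent decouples: a follows -∂E/∂a, b follows -∂E/∂b.
∂E/∂a = -6(a + 1)(a + 4); at a=1 this is -60, so a increases.
∂E/∂b = 8(b - 2)(b + 2)(b + 3); at b=-1 this is -48, so b increases.
The a-coordinate has no critical point in that direction and runs off to infinity.

diverges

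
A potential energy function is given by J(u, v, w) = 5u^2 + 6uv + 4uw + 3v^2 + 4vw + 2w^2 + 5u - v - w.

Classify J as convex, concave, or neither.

J is quadratic, so its Hessian is the constant matrix H = [[10, 6, 4], [6, 6, 4], [4, 4, 4]].
Leading principal minors: 10, 24, 32.
All positive ⇒ H ≻ 0 ⇒ convex.

convex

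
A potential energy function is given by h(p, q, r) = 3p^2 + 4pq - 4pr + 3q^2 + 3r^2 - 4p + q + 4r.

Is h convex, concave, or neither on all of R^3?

convex

h is quadratic, so its Hessian is the constant matrix H = [[6, 4, -4], [4, 6, 0], [-4, 0, 6]].
Leading principal minors: 6, 20, 24.
All positive ⇒ H ≻ 0 ⇒ convex.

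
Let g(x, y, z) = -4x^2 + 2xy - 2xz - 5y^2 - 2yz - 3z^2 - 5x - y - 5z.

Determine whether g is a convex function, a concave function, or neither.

g is quadratic, so its Hessian is the constant matrix H = [[-8, 2, -2], [2, -10, -2], [-2, -2, -6]].
Leading principal minors: -8, 76, -368.
Signs alternate −, +, − ⇒ H ≺ 0 ⇒ concave.

concave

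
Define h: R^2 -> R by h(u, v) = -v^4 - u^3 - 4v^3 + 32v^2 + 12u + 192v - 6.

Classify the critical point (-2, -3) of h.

local minimum

The mixed partial ∂²h/∂u∂v is 0, so the Hessian at any point is diag(h_uu, h_vv) = diag(-6u, 4(-3v^2 - 6v + 16)).
At (-2, -3): H = diag(12, 28).
Both eigenvalues are positive, so H is positive definite: a local minimum.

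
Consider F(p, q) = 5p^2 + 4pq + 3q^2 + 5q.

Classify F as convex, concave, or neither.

F is quadratic, so its Hessian is the constant matrix H = [[10, 4], [4, 6]].
det(H) = 44, tr(H) = 16.
det(H) > 0 and tr(H) > 0, so H is positive definite everywhere: convex.

convex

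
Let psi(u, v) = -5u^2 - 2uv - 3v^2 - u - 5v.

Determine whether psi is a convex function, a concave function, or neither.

psi is quadratic, so its Hessian is the constant matrix H = [[-10, -2], [-2, -6]].
det(H) = 56, tr(H) = -16.
det(H) > 0 and tr(H) < 0, so H is negative definite everywhere: concave.

concave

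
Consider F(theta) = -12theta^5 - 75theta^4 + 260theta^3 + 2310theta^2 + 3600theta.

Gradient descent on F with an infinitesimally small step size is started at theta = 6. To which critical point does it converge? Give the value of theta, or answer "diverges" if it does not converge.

diverges

F'(theta) = -60(theta - 4)(theta + 1)(theta + 3)(theta + 5), so F'(6) = -83160.
Gradient descent moves in the -F' direction, i.e. theta is increasing.
There is no critical point above theta=6, and F' keeps the same sign, so the iterate runs off to +∞.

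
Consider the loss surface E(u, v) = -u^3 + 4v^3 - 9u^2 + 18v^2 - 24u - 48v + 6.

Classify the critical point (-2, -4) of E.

local maximum

The mixed partial ∂²E/∂u∂v is 0, so the Hessian at any point is diag(E_uu, E_vv) = diag(-6(u + 3), 12(2v + 3)).
At (-2, -4): H = diag(-6, -60).
Both eigenvalues are negative, so H is negative definite: a local maximum.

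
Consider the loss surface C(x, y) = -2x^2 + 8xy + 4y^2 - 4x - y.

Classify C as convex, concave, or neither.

neither

C is quadratic, so its Hessian is the constant matrix H = [[-4, 8], [8, 8]].
det(H) = -96, tr(H) = 4.
det(H) < 0, so H is indefinite: neither convex nor concave.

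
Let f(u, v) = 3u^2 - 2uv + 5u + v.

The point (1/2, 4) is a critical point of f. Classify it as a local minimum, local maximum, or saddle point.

The Hessian of f is constant: H = [[6, -2], [-2, 0]].
det(H) = 6·0 − (-2)² = -4.
Since det(H) < 0, H is indefinite and the critical point is a saddle point.

saddle point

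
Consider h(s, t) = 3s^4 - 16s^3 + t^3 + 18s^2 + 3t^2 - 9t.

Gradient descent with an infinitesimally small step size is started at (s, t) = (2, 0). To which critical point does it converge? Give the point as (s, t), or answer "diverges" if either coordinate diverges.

h is separable, so gradient descent decouples: s follows -∂h/∂s, t follows -∂h/∂t.
∂h/∂s = 12s(s - 3)(s - 1); at s=2 this is -24, so s increases.
∂h/∂t = 3(t - 1)(t + 3); at t=0 this is -9, so t increases.
s converges to its nearest critical value 3 (a local min of the s-part); t converges to 1. The iterate converges to (3, 1).

(3, 1)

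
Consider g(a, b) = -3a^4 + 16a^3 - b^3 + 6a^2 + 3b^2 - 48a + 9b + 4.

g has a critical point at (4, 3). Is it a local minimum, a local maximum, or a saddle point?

The mixed partial ∂²g/∂a∂b is 0, so the Hessian at any point is diag(g_aa, g_bb) = diag(12(-3a^2 + 8a + 1), 6(-b + 1)).
At (4, 3): H = diag(-180, -12).
Both eigenvalues are negative, so H is negative definite: a local maximum.

local maximum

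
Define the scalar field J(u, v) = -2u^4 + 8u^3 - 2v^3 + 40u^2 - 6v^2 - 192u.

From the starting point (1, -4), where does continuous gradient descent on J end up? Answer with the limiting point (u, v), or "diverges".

J is separable, so gradient descent decouples: u follows -∂J/∂u, v follows -∂J/∂v.
∂J/∂u = -8(u - 4)(u - 2)(u + 3); at u=1 this is -96, so u increases.
∂J/∂v = -6v(v + 2); at v=-4 this is -48, so v increases.
u converges to its nearest critical value 2 (a local min of the u-part); v converges to -2. The iterate converges to (2, -2).

(2, -2)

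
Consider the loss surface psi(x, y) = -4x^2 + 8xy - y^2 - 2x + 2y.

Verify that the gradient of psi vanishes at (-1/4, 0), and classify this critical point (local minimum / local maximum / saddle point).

saddle point

∇psi = (-8x + 8y - 2, 8x - 2y + 2); substituting (-1/4, 0) gives ∇psi = (0, 0), so (-1/4, 0) is indeed a critical point.
The Hessian of psi is constant: H = [[-8, 8], [8, -2]].
det(H) = (-8)·(-2) − 8² = -48.
Since det(H) < 0, H is indefinite and the critical point is a saddle point.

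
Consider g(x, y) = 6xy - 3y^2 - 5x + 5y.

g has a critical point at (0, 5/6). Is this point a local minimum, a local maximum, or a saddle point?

The Hessian of g is constant: H = [[0, 6], [6, -6]].
det(H) = 0·(-6) − 6² = -36.
Since det(H) < 0, H is indefinite and the critical point is a saddle point.

saddle point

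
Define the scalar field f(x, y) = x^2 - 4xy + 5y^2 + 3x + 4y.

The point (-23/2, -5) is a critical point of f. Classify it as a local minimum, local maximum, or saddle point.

The Hessian of f is constant: H = [[2, -4], [-4, 10]].
det(H) = 2·10 − (-4)² = 4.
det(H) > 0 and tr(H) = 12 > 0, so H is positive definite and the point is a local minimum.

local minimum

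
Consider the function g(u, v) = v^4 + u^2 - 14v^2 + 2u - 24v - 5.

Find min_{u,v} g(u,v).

-123

g(u,v) separates as P(u) + Q(v) − 5, so its minimum is min P + min Q − 5.
P'(u) = 2u + 2 vanishes at u ∈ {-1}; Q'(v) = 4(v - 3)(v + 1)(v + 2) vanishes at v ∈ {-2, -1, 3}.
Local minima of P (where P''>0): P(-1)=-1. Local minima of Q: Q(-2)=8, Q(3)=-117.
So the global minimum of g is P(-1) + Q(3) − 5 = -1 − 117 − 5 = -123, attained at (-1, 3).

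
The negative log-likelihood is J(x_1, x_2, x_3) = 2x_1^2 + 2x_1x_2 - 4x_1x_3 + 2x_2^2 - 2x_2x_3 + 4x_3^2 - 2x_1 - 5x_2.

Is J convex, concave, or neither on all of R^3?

J is quadratic, so its Hessian is the constant matrix H = [[4, 2, -4], [2, 4, -2], [-4, -2, 8]].
Leading principal minors: 4, 12, 48.
All positive ⇒ H ≻ 0 ⇒ convex.

convex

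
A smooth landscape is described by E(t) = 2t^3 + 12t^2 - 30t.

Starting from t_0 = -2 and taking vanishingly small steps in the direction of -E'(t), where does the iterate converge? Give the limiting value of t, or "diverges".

1

E'(t) = 6(t - 1)(t + 5), so E'(-2) = -54.
Gradient descent moves in the -E' direction, i.e. t is increasing.
The nearest critical point in that direction is t = 1, where E'' = 36 > 0 (a local minimum). The iterate converges there.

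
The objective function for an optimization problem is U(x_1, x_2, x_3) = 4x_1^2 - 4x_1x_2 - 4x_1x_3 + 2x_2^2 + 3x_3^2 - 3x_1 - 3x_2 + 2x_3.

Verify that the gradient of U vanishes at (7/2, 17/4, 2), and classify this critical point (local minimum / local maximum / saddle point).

local minimum

∇U = (8x_1 - 4x_2 - 4x_3 - 3, -4x_1 + 4x_2 - 3, -4x_1 + 6x_3 + 2); substituting (7/2, 17/4, 2) gives ∇U = (0, 0, 0), so (7/2, 17/4, 2) is indeed a critical point.
The Hessian is constant: H = [[8, -4, -4], [-4, 4, 0], [-4, 0, 6]].
Leading principal minors: Δ₁ = 8, Δ₂ = 16, Δ₃ = 32.
All leading minors are positive, so H is positive definite: a local minimum.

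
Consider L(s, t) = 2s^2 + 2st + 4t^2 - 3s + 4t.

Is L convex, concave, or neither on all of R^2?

L is quadratic, so its Hessian is the constant matrix H = [[4, 2], [2, 8]].
det(H) = 28, tr(H) = 12.
det(H) > 0 and tr(H) > 0, so H is positive definite everywhere: convex.

convex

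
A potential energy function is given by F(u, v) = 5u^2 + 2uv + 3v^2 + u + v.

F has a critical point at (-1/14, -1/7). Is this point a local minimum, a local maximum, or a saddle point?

local minimum

The Hessian of F is constant: H = [[10, 2], [2, 6]].
det(H) = 10·6 − 2² = 56.
det(H) > 0 and tr(H) = 16 > 0, so H is positive definite and the point is a local minimum.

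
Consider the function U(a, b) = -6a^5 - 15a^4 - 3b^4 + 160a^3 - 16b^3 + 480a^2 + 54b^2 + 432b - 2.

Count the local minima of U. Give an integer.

2

U separates as a function of a plus a function of b, so ∇U=0 decouples.
∂U/∂a = -30a(a - 4)(a + 2)(a + 4) = 0 at a ∈ {-4, -2, 0, 4}; ∂U/∂b = -12(b - 3)(b + 3)(b + 4) = 0 at b ∈ {-4, -3, 3}.
The Hessian is diagonal: diag(U_aa, U_bb). Second derivatives: U_aa(-4)=1920, U_aa(-2)=-720, U_aa(0)=960, U_aa(4)=-5760; U_bb(-4)=-84, U_bb(-3)=72, U_bb(3)=-504.
Local minima occur where both diagonal entries positive: (-4, -3), (0, -3). Count: 2.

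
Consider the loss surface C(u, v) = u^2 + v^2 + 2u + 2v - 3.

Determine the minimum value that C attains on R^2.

C(u,v) separates as P(u) + Q(v) − 3, so its minimum is min P + min Q − 3.
P'(u) = 2u + 2 vanishes at u ∈ {-1}; Q'(v) = 2v + 2 vanishes at v ∈ {-1}.
Local minima of P (where P''>0): P(-1)=-1. Local minima of Q: Q(-1)=-1.
So the global minimum of C is P(-1) + Q(-1) − 3 = -1 − 1 − 3 = -5, attained at (-1, -1).

-5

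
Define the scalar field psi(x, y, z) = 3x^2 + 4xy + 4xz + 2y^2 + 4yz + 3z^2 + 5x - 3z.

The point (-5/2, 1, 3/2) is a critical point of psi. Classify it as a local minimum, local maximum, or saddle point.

local minimum

The Hessian is constant: H = [[6, 4, 4], [4, 4, 4], [4, 4, 6]].
Leading principal minors: Δ₁ = 6, Δ₂ = 8, Δ₃ = 16.
All leading minors are positive, so H is positive definite: a local minimum.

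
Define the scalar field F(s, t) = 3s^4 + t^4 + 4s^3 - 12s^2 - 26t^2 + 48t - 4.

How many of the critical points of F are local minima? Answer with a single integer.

F separates as a function of s plus a function of t, so ∇F=0 decouples.
∂F/∂s = 12s(s - 1)(s + 2) = 0 at s ∈ {-2, 0, 1}; ∂F/∂t = 4(t - 3)(t - 1)(t + 4) = 0 at t ∈ {-4, 1, 3}.
The Hessian is diagonal: diag(F_ss, F_tt). Second derivatives: F_ss(-2)=72, F_ss(0)=-24, F_ss(1)=36; F_tt(-4)=140, F_tt(1)=-40, F_tt(3)=56.
Local minima occur where both diagonal entries positive: (-2, -4), (-2, 3), (1, -4), (1, 3). Count: 4.

4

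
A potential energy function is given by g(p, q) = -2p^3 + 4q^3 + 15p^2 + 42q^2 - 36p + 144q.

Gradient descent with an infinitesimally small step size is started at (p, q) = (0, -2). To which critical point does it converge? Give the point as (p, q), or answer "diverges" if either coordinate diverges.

g is separable, so gradient descent decouples: p follows -∂g/∂p, q follows -∂g/∂q.
∂g/∂p = -6(p - 3)(p - 2); at p=0 this is -36, so p increases.
∂g/∂q = 12(q + 3)(q + 4); at q=-2 this is 24, so q decreases.
p converges to its nearest critical value 2 (a local min of the p-part); q converges to -3. The iterate converges to (2, -3).

(2, -3)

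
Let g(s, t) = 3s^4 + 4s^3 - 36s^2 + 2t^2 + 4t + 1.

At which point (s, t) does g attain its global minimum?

g(s,t) separates as P(s) + Q(t) + 1, so its minimum is min P + min Q + 1.
P'(s) = 12s(s - 2)(s + 3) vanishes at s ∈ {-3, 0, 2}; Q'(t) = 4(t + 1) vanishes at t ∈ {-1}.
Local minima of P (where P''>0): P(-3)=-189, P(2)=-64. Local minima of Q: Q(-1)=-2.
So the global minimum of g is P(-3) + Q(-1) + 1 = -189 − 2 + 1 = -190, attained at (-3, -1).

(-3, -1)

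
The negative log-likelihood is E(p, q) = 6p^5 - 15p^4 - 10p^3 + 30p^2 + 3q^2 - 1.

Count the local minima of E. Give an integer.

E separates as a function of p plus a function of q, so ∇E=0 decouples.
∂E/∂p = 30p(p - 2)(p - 1)(p + 1) = 0 at p ∈ {-1, 0, 1, 2}; ∂E/∂q = 6q = 0 at q ∈ {0}.
The Hessian is diagonal: diag(E_pp, E_qq). Second derivatives: E_pp(-1)=-180, E_pp(0)=60, E_pp(1)=-60, E_pp(2)=180; E_qq(0)=6.
Local minima occur where both diagonal entries positive: (0, 0), (2, 0). Count: 2.

2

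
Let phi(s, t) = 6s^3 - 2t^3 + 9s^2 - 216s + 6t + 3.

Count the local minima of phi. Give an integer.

1

phi separates as a function of s plus a function of t, so ∇phi=0 decouples.
∂phi/∂s = 18(s - 3)(s + 4) = 0 at s ∈ {-4, 3}; ∂phi/∂t = -6(t - 1)(t + 1) = 0 at t ∈ {-1, 1}.
The Hessian is diagonal: diag(phi_ss, phi_tt). Second derivatives: phi_ss(-4)=-126, phi_ss(3)=126; phi_tt(-1)=12, phi_tt(1)=-12.
Local minima occur where both diagonal entries positive: (3, -1). Count: 1.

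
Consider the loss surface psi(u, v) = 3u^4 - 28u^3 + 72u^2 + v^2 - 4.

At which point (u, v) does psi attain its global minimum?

(0, 0)

psi(u,v) separates as P(u) + Q(v) − 4, so its minimum is min P + min Q − 4.
P'(u) = 12u(u - 4)(u - 3) vanishes at u ∈ {0, 3, 4}; Q'(v) = 2v vanishes at v ∈ {0}.
Local minima of P (where P''>0): P(0)=0, P(4)=128. Local minima of Q: Q(0)=0.
So the global minimum of psi is P(0) + Q(0) − 4 = 0 + 0 − 4 = -4, attained at (0, 0).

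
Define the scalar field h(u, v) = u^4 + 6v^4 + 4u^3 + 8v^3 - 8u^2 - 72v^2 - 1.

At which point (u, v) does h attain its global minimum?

(-4, -3)

h(u,v) separates as P(u) + Q(v) − 1, so its minimum is min P + min Q − 1.
P'(u) = 4u(u - 1)(u + 4) vanishes at u ∈ {-4, 0, 1}; Q'(v) = 24v(v - 2)(v + 3) vanishes at v ∈ {-3, 0, 2}.
Local minima of P (where P''>0): P(-4)=-128, P(1)=-3. Local minima of Q: Q(-3)=-378, Q(2)=-128.
So the global minimum of h is P(-4) + Q(-3) − 1 = -128 − 378 − 1 = -507, attained at (-4, -3).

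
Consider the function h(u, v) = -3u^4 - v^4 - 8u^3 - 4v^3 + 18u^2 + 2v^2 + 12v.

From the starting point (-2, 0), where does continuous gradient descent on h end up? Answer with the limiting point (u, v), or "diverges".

h is separable, so gradient descent decouples: u follows -∂h/∂u, v follows -∂h/∂v.
∂h/∂u = -12u(u - 1)(u + 3); at u=-2 this is -72, so u increases.
∂h/∂v = -4(v - 1)(v + 1)(v + 3); at v=0 this is 12, so v decreases.
u converges to its nearest critical value 0 (a local min of the u-part); v converges to -1. The iterate converges to (0, -1).

(0, -1)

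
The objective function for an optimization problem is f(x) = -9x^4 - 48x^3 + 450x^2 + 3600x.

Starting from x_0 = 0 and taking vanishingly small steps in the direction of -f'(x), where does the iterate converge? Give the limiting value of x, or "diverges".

-4

f'(x) = -36(x - 5)(x + 4)(x + 5), so f'(0) = 3600.
Gradient descent moves in the -f' direction, i.e. x is decreasing.
The nearest critical point in that direction is x = -4, where f'' = 324 > 0 (a local minimum). The iterate converges there.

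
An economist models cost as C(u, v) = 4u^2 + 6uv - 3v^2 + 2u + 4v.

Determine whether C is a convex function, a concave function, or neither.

C is quadratic, so its Hessian is the constant matrix H = [[8, 6], [6, -6]].
det(H) = -84, tr(H) = 2.
det(H) < 0, so H is indefinite: neither convex nor concave.

neither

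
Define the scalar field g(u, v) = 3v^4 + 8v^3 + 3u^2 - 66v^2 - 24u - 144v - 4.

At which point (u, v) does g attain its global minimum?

(4, 3)

g(u,v) separates as P(u) + Q(v) − 4, so its minimum is min P + min Q − 4.
P'(u) = 6u - 24 vanishes at u ∈ {4}; Q'(v) = 12(v - 3)(v + 1)(v + 4) vanishes at v ∈ {-4, -1, 3}.
Local minima of P (where P''>0): P(4)=-48. Local minima of Q: Q(-4)=-224, Q(3)=-567.
So the global minimum of g is P(4) + Q(3) − 4 = -48 − 567 − 4 = -619, attained at (4, 3).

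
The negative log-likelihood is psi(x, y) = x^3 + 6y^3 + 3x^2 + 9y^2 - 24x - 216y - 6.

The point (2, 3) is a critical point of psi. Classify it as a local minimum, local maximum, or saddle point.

The mixed partial ∂²psi/∂x∂y is 0, so the Hessian at any point is diag(psi_xx, psi_yy) = diag(6(x + 1), 18(2y + 1)).
At (2, 3): H = diag(18, 126).
Both eigenvalues are positive, so H is positive definite: a local minimum.

local minimum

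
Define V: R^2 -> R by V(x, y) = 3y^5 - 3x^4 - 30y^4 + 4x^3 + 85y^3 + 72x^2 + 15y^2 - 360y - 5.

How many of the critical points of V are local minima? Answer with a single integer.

V separates as a function of x plus a function of y, so ∇V=0 decouples.
∂V/∂x = -12x(x - 4)(x + 3) = 0 at x ∈ {-3, 0, 4}; ∂V/∂y = 15(y - 4)(y - 3)(y - 2)(y + 1) = 0 at y ∈ {-1, 2, 3, 4}.
The Hessian is diagonal: diag(V_xx, V_yy). Second derivatives: V_xx(-3)=-252, V_xx(0)=144, V_xx(4)=-336; V_yy(-1)=-900, V_yy(2)=90, V_yy(3)=-60, V_yy(4)=150.
Local minima occur where both diagonal entries positive: (0, 2), (0, 4). Count: 2.

2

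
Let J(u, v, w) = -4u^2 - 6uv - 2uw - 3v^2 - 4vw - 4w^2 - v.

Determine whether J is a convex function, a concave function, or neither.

J is quadratic, so its Hessian is the constant matrix H = [[-8, -6, -2], [-6, -6, -4], [-2, -4, -8]].
Leading principal minors: -8, 12, -40.
Signs alternate −, +, − ⇒ H ≺ 0 ⇒ concave.

concave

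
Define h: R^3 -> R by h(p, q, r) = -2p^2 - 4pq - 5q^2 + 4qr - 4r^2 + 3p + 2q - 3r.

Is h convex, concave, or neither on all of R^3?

h is quadratic, so its Hessian is the constant matrix H = [[-4, -4, 0], [-4, -10, 4], [0, 4, -8]].
Leading principal minors: -4, 24, -128.
Signs alternate −, +, − ⇒ H ≺ 0 ⇒ concave.

concave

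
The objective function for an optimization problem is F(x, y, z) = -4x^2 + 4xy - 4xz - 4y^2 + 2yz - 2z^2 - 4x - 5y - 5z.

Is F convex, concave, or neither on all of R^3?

concave

F is quadratic, so its Hessian is the constant matrix H = [[-8, 4, -4], [4, -8, 2], [-4, 2, -4]].
Leading principal minors: -8, 48, -96.
Signs alternate −, +, − ⇒ H ≺ 0 ⇒ concave.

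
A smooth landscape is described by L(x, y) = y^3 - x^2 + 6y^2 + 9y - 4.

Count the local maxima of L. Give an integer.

1

L separates as a function of x plus a function of y, so ∇L=0 decouples.
∂L/∂x = -2x = 0 at x ∈ {0}; ∂L/∂y = 3(y + 1)(y + 3) = 0 at y ∈ {-3, -1}.
The Hessian is diagonal: diag(L_xx, L_yy). Second derivatives: L_xx(0)=-2; L_yy(-3)=-6, L_yy(-1)=6.
Local maxima occur where both diagonal entries negative: (0, -3). Count: 1.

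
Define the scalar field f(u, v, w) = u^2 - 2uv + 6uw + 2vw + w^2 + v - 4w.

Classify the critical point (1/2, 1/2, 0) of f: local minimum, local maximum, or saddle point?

The Hessian is constant: H = [[2, -2, 6], [-2, 0, 2], [6, 2, 2]].
Leading principal minors: Δ₁ = 2, Δ₂ = -4, Δ₃ = -64.
The minors fit neither the all-positive nor the alternating-sign pattern, so H is indefinite: a saddle point.

saddle point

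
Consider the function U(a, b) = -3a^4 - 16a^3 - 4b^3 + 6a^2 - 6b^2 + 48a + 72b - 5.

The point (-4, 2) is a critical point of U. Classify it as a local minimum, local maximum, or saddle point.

The mixed partial ∂²U/∂a∂b is 0, so the Hessian at any point is diag(U_aa, U_bb) = diag(12(-3a^2 - 8a + 1), -12(2b + 1)).
At (-4, 2): H = diag(-180, -60).
Both eigenvalues are negative, so H is negative definite: a local maximum.

local maximum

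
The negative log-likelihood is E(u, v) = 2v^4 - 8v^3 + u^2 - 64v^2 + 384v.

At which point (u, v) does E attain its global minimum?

(0, -4)

E(u,v) separates as P(u) + Q(v), so its minimum is min P + min Q.
P'(u) = 2u vanishes at u ∈ {0}; Q'(v) = 8(v - 4)(v - 3)(v + 4) vanishes at v ∈ {-4, 3, 4}.
Local minima of P (where P''>0): P(0)=0. Local minima of Q: Q(-4)=-1536, Q(4)=512.
So the global minimum of E is P(0) + Q(-4) = 0 − 1536 = -1536, attained at (0, -4).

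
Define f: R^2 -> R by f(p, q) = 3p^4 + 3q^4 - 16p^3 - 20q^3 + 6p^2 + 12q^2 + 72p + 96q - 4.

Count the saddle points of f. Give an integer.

4

f separates as a function of p plus a function of q, so ∇f=0 decouples.
∂f/∂p = 12(p - 3)(p - 2)(p + 1) = 0 at p ∈ {-1, 2, 3}; ∂f/∂q = 12(q - 4)(q - 2)(q + 1) = 0 at q ∈ {-1, 2, 4}.
The Hessian is diagonal: diag(f_pp, f_qq). Second derivatives: f_pp(-1)=144, f_pp(2)=-36, f_pp(3)=48; f_qq(-1)=180, f_qq(2)=-72, f_qq(4)=120.
Saddle points occur where the two diagonal entries have opposite signs: (-1, 2), (2, -1), (2, 4), (3, 2). Count: 4.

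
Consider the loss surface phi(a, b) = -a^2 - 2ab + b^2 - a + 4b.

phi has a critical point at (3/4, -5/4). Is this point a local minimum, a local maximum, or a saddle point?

The Hessian of phi is constant: H = [[-2, -2], [-2, 2]].
det(H) = (-2)·2 − (-2)² = -8.
Since det(H) < 0, H is indefinite and the critical point is a saddle point.

saddle point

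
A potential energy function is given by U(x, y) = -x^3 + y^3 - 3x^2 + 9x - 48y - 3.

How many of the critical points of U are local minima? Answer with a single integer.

1

U separates as a function of x plus a function of y, so ∇U=0 decouples.
∂U/∂x = -3(x - 1)(x + 3) = 0 at x ∈ {-3, 1}; ∂U/∂y = 3(y - 4)(y + 4) = 0 at y ∈ {-4, 4}.
The Hessian is diagonal: diag(U_xx, U_yy). Second derivatives: U_xx(-3)=12, U_xx(1)=-12; U_yy(-4)=-24, U_yy(4)=24.
Local minima occur where both diagonal entries positive: (-3, 4). Count: 1.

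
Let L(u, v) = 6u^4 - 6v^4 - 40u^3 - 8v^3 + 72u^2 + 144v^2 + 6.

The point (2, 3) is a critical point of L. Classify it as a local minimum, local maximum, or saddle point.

local maximum

The mixed partial ∂²L/∂u∂v is 0, so the Hessian at any point is diag(L_uu, L_vv) = diag(24(3u^2 - 10u + 6), 24(-3v^2 - 2v + 12)).
At (2, 3): H = diag(-48, -504).
Both eigenvalues are negative, so H is negative definite: a local maximum.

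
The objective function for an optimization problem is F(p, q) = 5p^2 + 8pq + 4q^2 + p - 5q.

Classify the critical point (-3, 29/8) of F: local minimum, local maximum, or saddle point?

The Hessian of F is constant: H = [[10, 8], [8, 8]].
det(H) = 10·8 − 8² = 16.
det(H) > 0 and tr(H) = 18 > 0, so H is positive definite and the point is a local minimum.

local minimum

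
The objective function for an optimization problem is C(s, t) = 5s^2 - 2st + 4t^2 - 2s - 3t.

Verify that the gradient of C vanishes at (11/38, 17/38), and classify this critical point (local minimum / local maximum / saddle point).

local minimum

∇C = (10s - 2t - 2, -2s + 8t - 3); substituting (11/38, 17/38) gives ∇C = (0, 0), so (11/38, 17/38) is indeed a critical point.
The Hessian of C is constant: H = [[10, -2], [-2, 8]].
det(H) = 10·8 − (-2)² = 76.
det(H) > 0 and tr(H) = 18 > 0, so H is positive definite and the point is a local minimum.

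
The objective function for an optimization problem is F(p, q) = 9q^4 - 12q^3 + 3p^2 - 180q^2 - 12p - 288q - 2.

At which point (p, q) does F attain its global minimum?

F(p,q) separates as A(p) + B(q) − 2, so its minimum is min A + min B − 2.
A'(p) = 6p - 12 vanishes at p ∈ {2}; B'(q) = 36(q - 4)(q + 1)(q + 2) vanishes at q ∈ {-2, -1, 4}.
Local minima of A (where A''>0): A(2)=-12. Local minima of B: B(-2)=96, B(4)=-2496.
So the global minimum of F is A(2) + B(4) − 2 = -12 − 2496 − 2 = -2510, attained at (2, 4).

(2, 4)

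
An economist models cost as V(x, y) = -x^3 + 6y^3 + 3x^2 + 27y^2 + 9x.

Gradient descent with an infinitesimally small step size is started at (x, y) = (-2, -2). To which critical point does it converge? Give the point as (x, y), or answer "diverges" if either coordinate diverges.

(-1, 0)

V is separable, so gradient descent decouples: x follows -∂V/∂x, y follows -∂V/∂y.
∂V/∂x = -3(x - 3)(x + 1); at x=-2 this is -15, so x increases.
∂V/∂y = 18y(y + 3); at y=-2 this is -36, so y increases.
x converges to its nearest critical value -1 (a local min of the x-part); y converges to 0. The iterate converges to (-1, 0).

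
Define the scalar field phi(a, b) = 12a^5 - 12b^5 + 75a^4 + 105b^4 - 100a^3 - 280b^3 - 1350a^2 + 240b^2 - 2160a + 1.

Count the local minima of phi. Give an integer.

phi separates as a function of a plus a function of b, so ∇phi=0 decouples.
∂phi/∂a = 60(a - 3)(a + 1)(a + 3)(a + 4) = 0 at a ∈ {-4, -3, -1, 3}; ∂phi/∂b = -60b(b - 4)(b - 2)(b - 1) = 0 at b ∈ {0, 1, 2, 4}.
The Hessian is diagonal: diag(phi_aa, phi_bb). Second derivatives: phi_aa(-4)=-1260, phi_aa(-3)=720, phi_aa(-1)=-1440, phi_aa(3)=10080; phi_bb(0)=480, phi_bb(1)=-180, phi_bb(2)=240, phi_bb(4)=-1440.
Local minima occur where both diagonal entries positive: (-3, 0), (-3, 2), (3, 0), (3, 2). Count: 4.

4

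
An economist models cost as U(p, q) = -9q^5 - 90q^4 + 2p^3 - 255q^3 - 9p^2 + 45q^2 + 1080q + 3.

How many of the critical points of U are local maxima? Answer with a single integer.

U separates as a function of p plus a function of q, so ∇U=0 decouples.
∂U/∂p = 6p(p - 3) = 0 at p ∈ {0, 3}; ∂U/∂q = -45(q - 1)(q + 2)(q + 3)(q + 4) = 0 at q ∈ {-4, -3, -2, 1}.
The Hessian is diagonal: diag(U_pp, U_qq). Second derivatives: U_pp(0)=-18, U_pp(3)=18; U_qq(-4)=450, U_qq(-3)=-180, U_qq(-2)=270, U_qq(1)=-2700.
Local maxima occur where both diagonal entries negative: (0, -3), (0, 1). Count: 2.

2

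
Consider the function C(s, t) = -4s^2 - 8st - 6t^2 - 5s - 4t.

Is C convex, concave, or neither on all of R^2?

concave

C is quadratic, so its Hessian is the constant matrix H = [[-8, -8], [-8, -12]].
det(H) = 32, tr(H) = -20.
det(H) > 0 and tr(H) < 0, so H is negative definite everywhere: concave.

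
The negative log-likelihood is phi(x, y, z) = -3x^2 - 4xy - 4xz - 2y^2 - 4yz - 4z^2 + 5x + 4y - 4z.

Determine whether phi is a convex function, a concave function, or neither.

phi is quadratic, so its Hessian is the constant matrix H = [[-6, -4, -4], [-4, -4, -4], [-4, -4, -8]].
Leading principal minors: -6, 8, -32.
Signs alternate −, +, − ⇒ H ≺ 0 ⇒ concave.

concave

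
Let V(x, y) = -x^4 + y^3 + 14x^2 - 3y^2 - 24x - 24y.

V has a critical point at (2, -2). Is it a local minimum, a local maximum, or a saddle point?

local maximum

The mixed partial ∂²V/∂x∂y is 0, so the Hessian at any point is diag(V_xx, V_yy) = diag(4(-3x^2 + 7), 6(y - 1)).
At (2, -2): H = diag(-20, -18).
Both eigenvalues are negative, so H is negative definite: a local maximum.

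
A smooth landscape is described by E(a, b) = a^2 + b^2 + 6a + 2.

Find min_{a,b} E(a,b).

E(a,b) separates as P(a) + Q(b) + 2, so its minimum is min P + min Q + 2.
P'(a) = 2a + 6 vanishes at a ∈ {-3}; Q'(b) = 2b vanishes at b ∈ {0}.
Local minima of P (where P''>0): P(-3)=-9. Local minima of Q: Q(0)=0.
So the global minimum of E is P(-3) + Q(0) + 2 = -9 + 0 + 2 = -7, attained at (-3, 0).

-7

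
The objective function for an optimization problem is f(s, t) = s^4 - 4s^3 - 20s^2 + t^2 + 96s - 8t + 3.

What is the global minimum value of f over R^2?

f(s,t) separates as P(s) + Q(t) + 3, so its minimum is min P + min Q + 3.
P'(s) = 4(s - 4)(s - 2)(s + 3) vanishes at s ∈ {-3, 2, 4}; Q'(t) = 2(t - 4) vanishes at t ∈ {4}.
Local minima of P (where P''>0): P(-3)=-279, P(4)=64. Local minima of Q: Q(4)=-16.
So the global minimum of f is P(-3) + Q(4) + 3 = -279 − 16 + 3 = -292, attained at (-3, 4).

-292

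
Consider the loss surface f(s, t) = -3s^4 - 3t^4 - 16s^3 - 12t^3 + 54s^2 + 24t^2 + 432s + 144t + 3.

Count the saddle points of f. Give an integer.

f separates as a function of s plus a function of t, so ∇f=0 decouples.
∂f/∂s = -12(s - 3)(s + 3)(s + 4) = 0 at s ∈ {-4, -3, 3}; ∂f/∂t = -12(t - 2)(t + 2)(t + 3) = 0 at t ∈ {-3, -2, 2}.
The Hessian is diagonal: diag(f_ss, f_tt). Second derivatives: f_ss(-4)=-84, f_ss(-3)=72, f_ss(3)=-504; f_tt(-3)=-60, f_tt(-2)=48, f_tt(2)=-240.
Saddle points occur where the two diagonal entries have opposite signs: (-4, -2), (-3, -3), (-3, 2), (3, -2). Count: 4.

4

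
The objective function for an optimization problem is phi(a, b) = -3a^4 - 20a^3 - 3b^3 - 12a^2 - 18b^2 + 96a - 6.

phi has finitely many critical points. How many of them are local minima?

1

phi separates as a function of a plus a function of b, so ∇phi=0 decouples.
∂phi/∂a = -12(a - 1)(a + 2)(a + 4) = 0 at a ∈ {-4, -2, 1}; ∂phi/∂b = -9b(b + 4) = 0 at b ∈ {-4, 0}.
The Hessian is diagonal: diag(phi_aa, phi_bb). Second derivatives: phi_aa(-4)=-120, phi_aa(-2)=72, phi_aa(1)=-180; phi_bb(-4)=36, phi_bb(0)=-36.
Local minima occur where both diagonal entries positive: (-2, -4). Count: 1.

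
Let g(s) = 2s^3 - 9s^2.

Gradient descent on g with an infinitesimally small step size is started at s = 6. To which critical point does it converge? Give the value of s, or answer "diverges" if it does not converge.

3

g'(s) = 6s(s - 3), so g'(6) = 108.
Gradient descent moves in the -g' direction, i.e. s is decreasing.
The nearest critical point in that direction is s = 3, where g'' = 18 > 0 (a local minimum). The iterate converges there.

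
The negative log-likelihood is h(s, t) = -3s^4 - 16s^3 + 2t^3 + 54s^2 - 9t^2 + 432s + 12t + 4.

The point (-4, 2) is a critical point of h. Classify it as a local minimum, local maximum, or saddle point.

The mixed partial ∂²h/∂s∂t is 0, so the Hessian at any point is diag(h_ss, h_tt) = diag(12(-3s^2 - 8s + 9), 6(2t - 3)).
At (-4, 2): H = diag(-84, 6).
The eigenvalues have opposite signs, so H is indefinite: a saddle point.

saddle point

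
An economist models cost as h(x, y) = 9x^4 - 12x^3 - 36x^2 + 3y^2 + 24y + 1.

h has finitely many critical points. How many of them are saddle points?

h separates as a function of x plus a function of y, so ∇h=0 decouples.
∂h/∂x = 36x(x - 2)(x + 1) = 0 at x ∈ {-1, 0, 2}; ∂h/∂y = 6(y + 4) = 0 at y ∈ {-4}.
The Hessian is diagonal: diag(h_xx, h_yy). Second derivatives: h_xx(-1)=108, h_xx(0)=-72, h_xx(2)=216; h_yy(-4)=6.
Saddle points occur where the two diagonal entries have opposite signs: (0, -4). Count: 1.

1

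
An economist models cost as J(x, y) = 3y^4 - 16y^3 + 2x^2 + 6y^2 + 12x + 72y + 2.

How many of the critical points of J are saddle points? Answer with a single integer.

J separates as a function of x plus a function of y, so ∇J=0 decouples.
∂J/∂x = 4(x + 3) = 0 at x ∈ {-3}; ∂J/∂y = 12(y - 3)(y - 2)(y + 1) = 0 at y ∈ {-1, 2, 3}.
The Hessian is diagonal: diag(J_xx, J_yy). Second derivatives: J_xx(-3)=4; J_yy(-1)=144, J_yy(2)=-36, J_yy(3)=48.
Saddle points occur where the two diagonal entries have opposite signs: (-3, 2). Count: 1.

1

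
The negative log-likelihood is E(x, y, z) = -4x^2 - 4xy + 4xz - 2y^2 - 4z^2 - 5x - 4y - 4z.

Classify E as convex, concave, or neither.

E is quadratic, so its Hessian is the constant matrix H = [[-8, -4, 4], [-4, -4, 0], [4, 0, -8]].
Leading principal minors: -8, 16, -64.
Signs alternate −, +, − ⇒ H ≺ 0 ⇒ concave.

concave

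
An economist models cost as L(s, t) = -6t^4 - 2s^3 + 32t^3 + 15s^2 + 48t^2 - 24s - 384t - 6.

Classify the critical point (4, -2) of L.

local maximum

The mixed partial ∂²L/∂s∂t is 0, so the Hessian at any point is diag(L_ss, L_tt) = diag(6(-2s + 5), 24(-3t^2 + 8t + 4)).
At (4, -2): H = diag(-18, -576).
Both eigenvalues are negative, so H is negative definite: a local maximum.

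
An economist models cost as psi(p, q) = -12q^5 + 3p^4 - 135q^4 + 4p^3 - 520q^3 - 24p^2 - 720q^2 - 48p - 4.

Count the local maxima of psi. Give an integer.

psi separates as a function of p plus a function of q, so ∇psi=0 decouples.
∂psi/∂p = 12(p - 2)(p + 1)(p + 2) = 0 at p ∈ {-2, -1, 2}; ∂psi/∂q = -60q(q + 2)(q + 3)(q + 4) = 0 at q ∈ {-4, -3, -2, 0}.
The Hessian is diagonal: diag(psi_pp, psi_qq). Second derivatives: psi_pp(-2)=48, psi_pp(-1)=-36, psi_pp(2)=144; psi_qq(-4)=480, psi_qq(-3)=-180, psi_qq(-2)=240, psi_qq(0)=-1440.
Local maxima occur where both diagonal entries negative: (-1, -3), (-1, 0). Count: 2.

2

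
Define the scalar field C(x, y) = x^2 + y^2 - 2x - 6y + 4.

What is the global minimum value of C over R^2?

C(x,y) separates as P(x) + Q(y) + 4, so its minimum is min P + min Q + 4.
P'(x) = 2x - 2 vanishes at x ∈ {1}; Q'(y) = 2y - 6 vanishes at y ∈ {3}.
Local minima of P (where P''>0): P(1)=-1. Local minima of Q: Q(3)=-9.
So the global minimum of C is P(1) + Q(3) + 4 = -1 − 9 + 4 = -6, attained at (1, 3).

-6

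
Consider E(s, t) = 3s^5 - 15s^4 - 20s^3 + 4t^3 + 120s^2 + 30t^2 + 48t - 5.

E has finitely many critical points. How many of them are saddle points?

4

E separates as a function of s plus a function of t, so ∇E=0 decouples.
∂E/∂s = 15s(s - 4)(s - 2)(s + 2) = 0 at s ∈ {-2, 0, 2, 4}; ∂E/∂t = 12(t + 1)(t + 4) = 0 at t ∈ {-4, -1}.
The Hessian is diagonal: diag(E_ss, E_tt). Second derivatives: E_ss(-2)=-720, E_ss(0)=240, E_ss(2)=-240, E_ss(4)=720; E_tt(-4)=-36, E_tt(-1)=36.
Saddle points occur where the two diagonal entries have opposite signs: (-2, -1), (0, -4), (2, -1), (4, -4). Count: 4.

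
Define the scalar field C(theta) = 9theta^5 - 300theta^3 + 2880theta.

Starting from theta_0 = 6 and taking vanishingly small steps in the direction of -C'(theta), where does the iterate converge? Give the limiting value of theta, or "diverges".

C'(theta) = 45(theta - 4)(theta - 2)(theta + 2)(theta + 4), so C'(6) = 28800.
Gradient descent moves in the -C' direction, i.e. theta is decreasing.
The nearest critical point in that direction is theta = 4, where C'' = 4320 > 0 (a local minimum). The iterate converges there.

4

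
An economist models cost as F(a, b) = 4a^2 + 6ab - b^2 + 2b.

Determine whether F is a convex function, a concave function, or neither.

F is quadratic, so its Hessian is the constant matrix H = [[8, 6], [6, -2]].
det(H) = -52, tr(H) = 6.
det(H) < 0, so H is indefinite: neither convex nor concave.

neither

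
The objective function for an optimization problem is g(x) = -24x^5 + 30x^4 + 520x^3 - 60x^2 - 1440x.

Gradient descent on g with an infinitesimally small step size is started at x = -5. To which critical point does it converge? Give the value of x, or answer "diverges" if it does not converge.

-3

g'(x) = -120(x - 4)(x - 1)(x + 1)(x + 3), so g'(-5) = -51840.
Gradient descent moves in the -g' direction, i.e. x is increasing.
The nearest critical point in that direction is x = -3, where g'' = 6720 > 0 (a local minimum). The iterate converges there.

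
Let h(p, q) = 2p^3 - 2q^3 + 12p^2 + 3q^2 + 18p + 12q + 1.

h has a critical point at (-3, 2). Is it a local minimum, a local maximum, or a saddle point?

The mixed partial ∂²h/∂p∂q is 0, so the Hessian at any point is diag(h_pp, h_qq) = diag(12(p + 2), 6(-2q + 1)).
At (-3, 2): H = diag(-12, -18).
Both eigenvalues are negative, so H is negative definite: a local maximum.

local maximum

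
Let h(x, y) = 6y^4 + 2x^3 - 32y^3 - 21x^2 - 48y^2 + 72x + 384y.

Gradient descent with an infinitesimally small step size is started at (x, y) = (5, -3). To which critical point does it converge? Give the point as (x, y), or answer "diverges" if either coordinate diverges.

(4, -2)

h is separable, so gradient descent decouples: x follows -∂h/∂x, y follows -∂h/∂y.
∂h/∂x = 6(x - 4)(x - 3); at x=5 this is 12, so x decreases.
∂h/∂y = 24(y - 4)(y - 2)(y + 2); at y=-3 this is -840, so y increases.
x converges to its nearest critical value 4 (a local min of the x-part); y converges to -2. The iterate converges to (4, -2).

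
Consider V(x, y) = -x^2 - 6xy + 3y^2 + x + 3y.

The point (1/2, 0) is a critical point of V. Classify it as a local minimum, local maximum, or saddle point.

saddle point

The Hessian of V is constant: H = [[-2, -6], [-6, 6]].
det(H) = (-2)·6 − (-6)² = -48.
Since det(H) < 0, H is indefinite and the critical point is a saddle point.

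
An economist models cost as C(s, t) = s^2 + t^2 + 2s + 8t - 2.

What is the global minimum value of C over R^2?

-19

C(s,t) separates as P(s) + Q(t) − 2, so its minimum is min P + min Q − 2.
P'(s) = 2s + 2 vanishes at s ∈ {-1}; Q'(t) = 2(t + 4) vanishes at t ∈ {-4}.
Local minima of P (where P''>0): P(-1)=-1. Local minima of Q: Q(-4)=-16.
So the global minimum of C is P(-1) + Q(-4) − 2 = -1 − 16 − 2 = -19, attained at (-1, -4).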